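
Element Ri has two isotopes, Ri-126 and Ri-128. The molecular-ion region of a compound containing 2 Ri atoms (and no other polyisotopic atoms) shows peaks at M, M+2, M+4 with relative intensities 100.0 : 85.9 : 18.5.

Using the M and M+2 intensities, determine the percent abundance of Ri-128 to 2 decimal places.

If p is the fraction of Ri that is Ri-126, then I(M+2)/I(M) = [C(2,1)·p^1·(1−p)] / p^2 = 2·(1−p)/p = 85.9/100.0 = 0.8590
(1−p)/p = 0.8590/2 = 0.4295  ⇒  p = 1/(1 + 0.4295) = 0.6995
Ri-126: 69.95%, Ri-128: 30.05%.

30.05%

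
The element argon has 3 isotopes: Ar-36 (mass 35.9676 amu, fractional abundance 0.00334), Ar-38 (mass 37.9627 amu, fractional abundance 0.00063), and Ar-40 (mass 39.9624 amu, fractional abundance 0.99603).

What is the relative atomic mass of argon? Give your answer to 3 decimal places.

39.948 amu

The abundance-weighted mean is 0.00334 × 35.9676 + 0.00063 × 37.9627 + 0.99603 × 39.9624
= 0.12013 + 0.02392 + 39.80375 = 39.94780 amu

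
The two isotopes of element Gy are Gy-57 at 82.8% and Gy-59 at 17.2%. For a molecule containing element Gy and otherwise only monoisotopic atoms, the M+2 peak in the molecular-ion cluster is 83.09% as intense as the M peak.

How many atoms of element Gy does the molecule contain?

4

For n independent Gy atoms, I(M+2)/I(M) = n · (abundance Gy-59) / (abundance Gy-57) = n · 0.172/0.828.
n = 0.8309 × 0.828/0.172 = 4.00 ≈ 4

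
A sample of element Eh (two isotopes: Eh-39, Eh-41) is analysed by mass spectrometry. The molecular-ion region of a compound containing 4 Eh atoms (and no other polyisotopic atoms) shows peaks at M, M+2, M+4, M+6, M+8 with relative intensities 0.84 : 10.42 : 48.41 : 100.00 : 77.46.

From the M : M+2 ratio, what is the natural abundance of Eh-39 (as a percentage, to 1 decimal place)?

Let p = fractional abundance of Eh-39. I(M+2)/I(M) = [C(4,1)·p^3·(1−p)] / p^4 = 4·(1−p)/p = 10.42/0.84 = 12.4048
(1−p)/p = 12.4048/4 = 3.1012  ⇒  p = 1/(1 + 3.1012) = 0.2438
Eh-39: 24.4%, Eh-41: 75.6%.

24.4%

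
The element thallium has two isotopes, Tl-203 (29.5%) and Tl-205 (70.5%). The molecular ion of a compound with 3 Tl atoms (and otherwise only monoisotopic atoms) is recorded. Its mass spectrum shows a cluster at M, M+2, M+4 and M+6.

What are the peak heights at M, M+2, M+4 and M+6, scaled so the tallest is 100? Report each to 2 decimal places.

Each Tl atom is independently Tl-203 (p = 0.295) or Tl-205 (q = 0.705); the cluster is the binomial expansion (p + q)^3.
P(M) = 0.295^3 = 0.025672
P(M+2) = 3 × 0.295^2 × 0.705^1 = 0.184058
P(M+4) = 3 × 0.295^1 × 0.705^2 = 0.439867
P(M+6) = 0.705^3 = 0.350403
The M+4 peak is largest (0.439867); scaling to 100 gives 5.84 : 41.84 : 100.00 : 79.66.

5.84 : 41.84 : 100.00 : 79.66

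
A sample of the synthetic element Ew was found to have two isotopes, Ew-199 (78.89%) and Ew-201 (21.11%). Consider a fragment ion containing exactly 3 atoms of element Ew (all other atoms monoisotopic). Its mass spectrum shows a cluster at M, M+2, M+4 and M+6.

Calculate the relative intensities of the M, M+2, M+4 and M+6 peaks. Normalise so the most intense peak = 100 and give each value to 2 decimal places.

100.00 : 80.28 : 21.48 : 1.92

Expanding (0.7889 + 0.2111)^3:
P(M) = 0.7889^3 = 0.490982
P(M+2) = 3 × 0.7889^2 × 0.2111^1 = 0.394143
P(M+4) = 3 × 0.7889^1 × 0.2111^2 = 0.105468
P(M+6) = 0.2111^3 = 0.009407
The M peak is largest (0.490982); scaling to 100 gives 100.00 : 80.28 : 21.48 : 1.92.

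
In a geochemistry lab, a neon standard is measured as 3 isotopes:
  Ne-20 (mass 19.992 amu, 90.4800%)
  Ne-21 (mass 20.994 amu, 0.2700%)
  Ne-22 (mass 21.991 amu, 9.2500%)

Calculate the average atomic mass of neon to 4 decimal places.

The abundance-weighted mean is 0.904800 × 19.992 + 0.002700 × 20.994 + 0.092500 × 21.991
= 18.08876 + 0.05668 + 2.03417 = 20.17961 amu

20.1796 amu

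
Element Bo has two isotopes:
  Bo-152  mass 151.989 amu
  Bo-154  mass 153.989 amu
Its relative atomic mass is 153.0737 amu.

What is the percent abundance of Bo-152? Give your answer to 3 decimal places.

Let x be the fractional abundance of Bo-152; then Bo-154 has abundance 1 − x.
151.989·x + 153.989·(1 − x) = 153.0737
(151.989 − 153.989)·x = 153.0737 − 153.989
x = -0.9153 / -2.000 = 0.45765 → 45.765% Bo-152, 54.235% Bo-154.

45.765%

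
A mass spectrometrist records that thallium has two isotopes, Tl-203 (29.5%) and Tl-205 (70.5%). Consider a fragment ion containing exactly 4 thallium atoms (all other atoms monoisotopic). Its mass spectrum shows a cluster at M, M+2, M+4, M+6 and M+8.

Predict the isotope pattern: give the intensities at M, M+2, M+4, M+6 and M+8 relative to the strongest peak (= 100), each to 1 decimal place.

The 4 Tl atoms are independent, so intensities follow the terms of (0.295 + 0.705)^4.
P(M) = 0.295^4 = 0.007573
P(M+2) = 4 × 0.295^3 × 0.705^1 = 0.072396
P(M+4) = 6 × 0.295^2 × 0.705^2 = 0.259522
P(M+6) = 4 × 0.295^1 × 0.705^3 = 0.413475
P(M+8) = 0.705^4 = 0.247034
The M+6 peak is largest (0.413475); scaling to 100 gives 1.8 : 17.5 : 62.8 : 100.0 : 59.7.

1.8 : 17.5 : 62.8 : 100.0 : 59.7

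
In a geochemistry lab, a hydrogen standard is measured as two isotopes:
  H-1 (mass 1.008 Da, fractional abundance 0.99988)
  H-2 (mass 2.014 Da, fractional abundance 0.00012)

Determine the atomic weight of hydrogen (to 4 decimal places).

1.0081 Da

Weight each isotope mass by its fractional abundance: 0.99988 × 1.008 + 0.00012 × 2.014
= 1.00788 + 0.00024 = 1.00812 Da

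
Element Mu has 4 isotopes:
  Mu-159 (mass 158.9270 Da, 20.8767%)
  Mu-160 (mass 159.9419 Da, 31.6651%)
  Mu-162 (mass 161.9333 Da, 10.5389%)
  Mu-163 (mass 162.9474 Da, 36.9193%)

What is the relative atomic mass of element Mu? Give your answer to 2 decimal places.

The abundance-weighted mean is 0.208767 × 158.9270 + 0.316651 × 159.9419 + 0.105389 × 161.9333 + 0.369193 × 162.9474
= 33.17871 + 50.64576 + 17.06599 + 60.15904 = 161.04950 Da

161.05 Da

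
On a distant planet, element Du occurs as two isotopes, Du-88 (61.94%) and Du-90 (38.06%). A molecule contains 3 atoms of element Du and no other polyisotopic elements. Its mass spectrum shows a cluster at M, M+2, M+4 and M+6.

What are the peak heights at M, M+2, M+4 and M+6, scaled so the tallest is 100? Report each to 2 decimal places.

The 3 Du atoms are independent, so intensities follow the terms of (0.6194 + 0.3806)^3.
P(M) = 0.6194^3 = 0.237637
P(M+2) = 3 × 0.6194^2 × 0.3806^1 = 0.438059
P(M+4) = 3 × 0.6194^1 × 0.3806^2 = 0.269172
P(M+6) = 0.3806^3 = 0.055132
The M+2 peak is largest (0.438059); scaling to 100 gives 54.25 : 100.00 : 61.45 : 12.59.

54.25 : 100.00 : 61.45 : 12.59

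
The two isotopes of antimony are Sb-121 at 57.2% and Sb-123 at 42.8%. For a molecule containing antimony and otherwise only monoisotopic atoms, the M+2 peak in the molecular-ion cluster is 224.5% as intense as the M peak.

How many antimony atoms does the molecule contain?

3

The M+2/M ratio from n Sb atoms is n · q/p = n · 0.428/0.572.
n = 2.245 × 0.572/0.428 = 3.00 ≈ 3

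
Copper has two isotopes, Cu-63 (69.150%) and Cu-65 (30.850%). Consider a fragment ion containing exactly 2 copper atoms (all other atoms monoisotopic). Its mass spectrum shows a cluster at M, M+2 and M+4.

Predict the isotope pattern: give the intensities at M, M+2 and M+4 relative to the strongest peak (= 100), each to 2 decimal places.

The 2 Cu atoms are independent, so intensities follow the terms of (0.69150 + 0.30850)^2.
P(M) = 0.69150^2 = 0.478172
P(M+2) = 2 × 0.69150^1 × 0.30850^1 = 0.426656
P(M+4) = 0.30850^2 = 0.095172
The M peak is largest (0.478172); scaling to 100 gives 100.00 : 89.23 : 19.90.

100.00 : 89.23 : 19.90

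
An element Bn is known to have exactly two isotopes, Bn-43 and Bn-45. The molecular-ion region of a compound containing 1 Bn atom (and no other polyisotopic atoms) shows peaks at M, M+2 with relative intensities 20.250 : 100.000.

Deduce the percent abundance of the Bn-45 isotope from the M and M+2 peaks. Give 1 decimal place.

83.2%

Let p = fractional abundance of Bn-43. I(M+2)/I(M) = [C(1,1)·p^0·(1−p)] / p^1 = 1·(1−p)/p = 100.000/20.250 = 4.9383
(1−p)/p = 4.9383/1 = 4.9383  ⇒  p = 1/(1 + 4.9383) = 0.1684
Bn-43: 16.8%, Bn-45: 83.2%.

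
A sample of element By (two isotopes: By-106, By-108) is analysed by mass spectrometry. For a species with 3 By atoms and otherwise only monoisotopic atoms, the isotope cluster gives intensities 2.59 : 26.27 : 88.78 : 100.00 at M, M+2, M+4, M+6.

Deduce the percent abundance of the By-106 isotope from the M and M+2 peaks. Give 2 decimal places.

22.83%

Write p for the By-106 fraction. I(M+2)/I(M) = [C(3,1)·p^2·(1−p)] / p^3 = 3·(1−p)/p = 26.27/2.59 = 10.1429
(1−p)/p = 10.1429/3 = 3.3810  ⇒  p = 1/(1 + 3.3810) = 0.2283
By-106: 22.83%, By-108: 77.17%.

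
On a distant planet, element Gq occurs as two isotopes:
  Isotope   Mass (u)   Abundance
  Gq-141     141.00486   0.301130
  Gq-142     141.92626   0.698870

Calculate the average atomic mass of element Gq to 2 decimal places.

The abundance-weighted mean is 0.301130 × 141.00486 + 0.698870 × 141.92626
= 42.460793 + 99.188005 = 141.648798 u

141.65 u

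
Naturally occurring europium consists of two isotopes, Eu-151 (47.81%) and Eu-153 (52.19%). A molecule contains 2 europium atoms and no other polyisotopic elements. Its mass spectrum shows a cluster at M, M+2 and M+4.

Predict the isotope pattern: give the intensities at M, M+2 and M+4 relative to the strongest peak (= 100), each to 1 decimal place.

The 2 Eu atoms are independent, so intensities follow the terms of (0.4781 + 0.5219)^2.
P(M) = 0.4781^2 = 0.228580
P(M+2) = 2 × 0.4781^1 × 0.5219^1 = 0.499041
P(M+4) = 0.5219^2 = 0.272380
The M+2 peak is largest (0.499041); scaling to 100 gives 45.8 : 100.0 : 54.6.

45.8 : 100.0 : 54.6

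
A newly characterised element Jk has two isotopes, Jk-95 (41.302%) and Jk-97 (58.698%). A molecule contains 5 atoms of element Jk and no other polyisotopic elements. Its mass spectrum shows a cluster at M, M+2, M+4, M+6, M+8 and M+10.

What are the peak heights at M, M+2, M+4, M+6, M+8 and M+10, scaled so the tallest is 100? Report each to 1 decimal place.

3.5 : 24.8 : 70.4 : 100.0 : 71.1 : 20.2

The 5 Jk atoms are independent, so intensities follow the terms of (0.41302 + 0.58698)^5.
P(M) = 0.41302^5 = 0.012019
P(M+2) = 5 × 0.41302^4 × 0.58698^1 = 0.085404
P(M+4) = 10 × 0.41302^3 × 0.58698^2 = 0.242750
P(M+6) = 10 × 0.41302^2 × 0.58698^3 = 0.344994
P(M+8) = 5 × 0.41302^1 × 0.58698^4 = 0.245151
P(M+10) = 0.58698^5 = 0.069681
The M+6 peak is largest (0.344994); scaling to 100 gives 3.5 : 24.8 : 70.4 : 100.0 : 71.1 : 20.2.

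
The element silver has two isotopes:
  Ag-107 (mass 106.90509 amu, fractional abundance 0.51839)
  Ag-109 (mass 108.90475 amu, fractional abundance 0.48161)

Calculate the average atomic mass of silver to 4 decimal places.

Weight each isotope mass by its fractional abundance: 0.51839 × 106.90509 + 0.48161 × 108.90475
= 55.418530 + 52.449617 = 107.868147 amu

107.8681 amu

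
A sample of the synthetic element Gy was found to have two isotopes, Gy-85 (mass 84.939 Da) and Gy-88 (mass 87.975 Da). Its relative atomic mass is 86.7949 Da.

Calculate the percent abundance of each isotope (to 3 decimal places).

Writing the weighted mean with unknown fraction x of Gy-85:
84.939·x + 87.975·(1 − x) = 86.7949
(84.939 − 87.975)·x = 86.7949 − 87.975
x = -1.1801 / -3.036 = 0.38870 → 38.870% Gy-85, 61.130% Gy-88.

Gy-85: 38.870%, Gy-88: 61.130%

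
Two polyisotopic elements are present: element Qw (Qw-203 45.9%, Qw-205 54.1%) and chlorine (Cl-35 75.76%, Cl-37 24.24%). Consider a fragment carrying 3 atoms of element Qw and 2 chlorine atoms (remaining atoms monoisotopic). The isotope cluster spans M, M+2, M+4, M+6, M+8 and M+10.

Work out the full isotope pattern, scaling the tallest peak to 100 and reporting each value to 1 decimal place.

15.3 : 63.9 : 100.0 : 71.4 : 22.6 : 2.6

Element Qw pattern (n=3): 0.09670258 : 0.34193526 : 0.40302174 : 0.15834042
Chlorine pattern (n=2): 0.57395776 : 0.36728448 : 0.05875776
Convolve the two distributions (both contribute in 2-u steps):
  M: 0.09670258×0.57395776 = 0.055503
  M+2: 0.09670258×0.36728448 + 0.34193526×0.57395776 = 0.231774
  M+4: 0.09670258×0.05875776 + 0.34193526×0.36728448 + 0.40302174×0.57395776 = 0.362587
  M+6: 0.34193526×0.05875776 + 0.40302174×0.36728448 + 0.15834042×0.57395776 = 0.258996
  M+8: 0.40302174×0.05875776 + 0.15834042×0.36728448 = 0.081837
  M+10: 0.15834042×0.05875776 = 0.009304
Scale to base peak (0.362587) = 100: 15.3 : 63.9 : 100.0 : 71.4 : 22.6 : 2.6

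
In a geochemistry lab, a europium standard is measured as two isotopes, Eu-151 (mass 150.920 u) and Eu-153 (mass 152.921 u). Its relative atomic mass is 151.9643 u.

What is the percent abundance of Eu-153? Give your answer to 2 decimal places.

52.19%

With x = fraction of Eu-151 (so Eu-153 is 1 − x):
150.920·x + 152.921·(1 − x) = 151.9643
(150.920 − 152.921)·x = 151.9643 − 152.921
x = -0.9567 / -2.001 = 0.47811 → 47.81% Eu-151, 52.19% Eu-153.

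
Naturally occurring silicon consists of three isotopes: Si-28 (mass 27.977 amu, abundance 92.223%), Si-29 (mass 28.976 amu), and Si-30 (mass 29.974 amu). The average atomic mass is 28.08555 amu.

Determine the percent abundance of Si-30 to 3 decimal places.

3.092%

Let x and y be the fractions of Si-29 and Si-30. Then x + y = 1 − 0.92223 = 0.07777 and 28.976x + 29.974y = 28.08555 − 0.92223×27.977 = 2.28432129.
Substituting: 28.976x + 29.974(0.07777 − x) = 2.28432129
(28.976 − 29.974)x = -0.04675669  ⇒  x = 0.04685, y = 0.03092
Si-29: 4.685%, Si-30: 3.092%.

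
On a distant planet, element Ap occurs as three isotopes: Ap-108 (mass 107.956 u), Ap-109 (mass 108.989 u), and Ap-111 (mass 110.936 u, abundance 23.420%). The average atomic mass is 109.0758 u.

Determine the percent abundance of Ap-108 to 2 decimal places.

35.74%

The remaining 76.580% is split between Ap-108 (fraction x) and Ap-109 (fraction 0.76580 − x).
Substituting: 107.956x + 108.989(0.76580 − x) = 83.0945888
(107.956 − 108.989)x = -0.3691874  ⇒  x = 0.35739, y = 0.40841
Ap-108: 35.74%, Ap-109: 40.84%.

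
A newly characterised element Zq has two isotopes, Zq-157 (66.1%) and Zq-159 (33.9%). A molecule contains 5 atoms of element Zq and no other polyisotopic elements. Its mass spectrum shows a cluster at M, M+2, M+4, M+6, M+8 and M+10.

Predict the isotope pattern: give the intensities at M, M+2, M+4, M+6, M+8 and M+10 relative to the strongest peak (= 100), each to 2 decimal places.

The 5 Zq atoms are independent, so intensities follow the terms of (0.661 + 0.339)^5.
P(M) = 0.661^5 = 0.126185
P(M+2) = 5 × 0.661^4 × 0.339^1 = 0.323575
P(M+4) = 10 × 0.661^3 × 0.339^2 = 0.331897
P(M+6) = 10 × 0.661^2 × 0.339^3 = 0.170217
P(M+8) = 5 × 0.661^1 × 0.339^4 = 0.043649
P(M+10) = 0.339^5 = 0.004477
The M+4 peak is largest (0.331897); scaling to 100 gives 38.02 : 97.49 : 100.00 : 51.29 : 13.15 : 1.35.

38.02 : 97.49 : 100.00 : 51.29 : 13.15 : 1.35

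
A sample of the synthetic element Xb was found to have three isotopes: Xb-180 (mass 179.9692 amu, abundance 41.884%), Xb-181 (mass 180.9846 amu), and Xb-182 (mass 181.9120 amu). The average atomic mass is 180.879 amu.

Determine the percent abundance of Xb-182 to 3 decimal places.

Let x and y be the fractions of Xb-181 and Xb-182. Then x + y = 1 − 0.41884 = 0.58116 and 180.9846x + 181.9120y = 180.879 − 0.41884×179.9692 = 105.500700272.
Substituting: 180.9846x + 181.9120(0.58116 − x) = 105.500700272
(180.9846 − 181.9120)x = -0.219277648  ⇒  x = 0.23644, y = 0.34472
Xb-181: 23.644%, Xb-182: 34.472%.

34.472%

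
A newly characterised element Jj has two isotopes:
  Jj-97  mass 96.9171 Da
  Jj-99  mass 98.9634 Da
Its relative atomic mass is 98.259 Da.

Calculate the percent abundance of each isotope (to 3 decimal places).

With x = fraction of Jj-97 (so Jj-99 is 1 − x):
96.9171·x + 98.9634·(1 − x) = 98.259
(96.9171 − 98.9634)·x = 98.259 − 98.9634
x = -0.7044 / -2.0463 = 0.34423 → 34.423% Jj-97, 65.577% Jj-99.

Jj-97: 34.423%, Jj-99: 65.577%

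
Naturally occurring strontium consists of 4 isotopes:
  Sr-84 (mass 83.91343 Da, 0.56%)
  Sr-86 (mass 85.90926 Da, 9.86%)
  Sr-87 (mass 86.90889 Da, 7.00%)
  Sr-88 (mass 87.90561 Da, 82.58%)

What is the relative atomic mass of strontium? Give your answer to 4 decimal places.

Ar = Σ fᵢ·mᵢ = 0.0056 × 83.91343 + 0.0986 × 85.90926 + 0.0700 × 86.90889 + 0.8258 × 87.90561
= 0.469915 + 8.470653 + 6.083622 + 72.592453 = 87.616643 Da

87.6166 Da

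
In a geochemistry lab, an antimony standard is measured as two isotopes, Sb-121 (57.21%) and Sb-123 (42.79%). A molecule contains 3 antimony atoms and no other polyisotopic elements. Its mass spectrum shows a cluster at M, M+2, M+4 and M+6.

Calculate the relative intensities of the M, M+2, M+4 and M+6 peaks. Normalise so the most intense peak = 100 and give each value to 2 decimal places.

Expanding (0.5721 + 0.4279)^3:
P(M) = 0.5721^3 = 0.187247
P(M+2) = 3 × 0.5721^2 × 0.4279^1 = 0.420153
P(M+4) = 3 × 0.5721^1 × 0.4279^2 = 0.314252
P(M+6) = 0.4279^3 = 0.078348
The M+2 peak is largest (0.420153); scaling to 100 gives 44.57 : 100.00 : 74.79 : 18.65.

44.57 : 100.00 : 74.79 : 18.65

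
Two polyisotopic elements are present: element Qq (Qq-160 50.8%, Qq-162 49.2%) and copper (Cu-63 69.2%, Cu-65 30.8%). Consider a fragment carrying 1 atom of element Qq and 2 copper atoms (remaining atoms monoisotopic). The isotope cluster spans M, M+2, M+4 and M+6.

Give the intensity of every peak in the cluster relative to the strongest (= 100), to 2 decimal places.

Element Qq pattern (n=1): 0.5080 : 0.4920
Copper pattern (n=2): 0.478864 : 0.426272 : 0.094864
Convolve the two distributions (both contribute in 2-u steps):
  M: 0.5080×0.478864 = 0.243263
  M+2: 0.5080×0.426272 + 0.4920×0.478864 = 0.452147
  M+4: 0.5080×0.094864 + 0.4920×0.426272 = 0.257917
  M+6: 0.4920×0.094864 = 0.046673
Scale to base peak (0.452147) = 100: 53.80 : 100.00 : 57.04 : 10.32

53.80 : 100.00 : 57.04 : 10.32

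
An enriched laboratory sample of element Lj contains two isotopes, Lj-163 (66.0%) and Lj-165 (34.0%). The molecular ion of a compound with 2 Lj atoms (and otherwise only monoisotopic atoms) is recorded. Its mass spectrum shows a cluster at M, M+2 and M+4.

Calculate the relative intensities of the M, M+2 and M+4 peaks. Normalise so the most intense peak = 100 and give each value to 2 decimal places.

The 2 Lj atoms are independent, so intensities follow the terms of (0.660 + 0.340)^2.
P(M) = 0.660^2 = 0.435600
P(M+2) = 2 × 0.660^1 × 0.340^1 = 0.448800
P(M+4) = 0.340^2 = 0.115600
The M+2 peak is largest (0.448800); scaling to 100 gives 97.06 : 100.00 : 25.76.

97.06 : 100.00 : 25.76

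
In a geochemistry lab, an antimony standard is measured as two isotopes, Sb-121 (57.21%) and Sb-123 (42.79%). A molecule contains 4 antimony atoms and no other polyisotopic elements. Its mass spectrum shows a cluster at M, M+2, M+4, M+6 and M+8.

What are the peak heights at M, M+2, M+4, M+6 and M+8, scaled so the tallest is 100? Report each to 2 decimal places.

29.79 : 89.13 : 100.00 : 49.86 : 9.32

The 4 Sb atoms are independent, so intensities follow the terms of (0.5721 + 0.4279)^4.
P(M) = 0.5721^4 = 0.107124
P(M+2) = 4 × 0.5721^3 × 0.4279^1 = 0.320493
P(M+4) = 6 × 0.5721^2 × 0.4279^2 = 0.359567
P(M+6) = 4 × 0.5721^1 × 0.4279^3 = 0.179291
P(M+8) = 0.4279^4 = 0.033525
The M+4 peak is largest (0.359567); scaling to 100 gives 29.79 : 89.13 : 100.00 : 49.86 : 9.32.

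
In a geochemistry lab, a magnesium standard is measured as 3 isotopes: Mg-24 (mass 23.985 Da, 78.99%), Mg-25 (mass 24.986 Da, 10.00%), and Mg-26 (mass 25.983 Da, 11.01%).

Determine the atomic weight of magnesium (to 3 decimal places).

Ar = Σ fᵢ·mᵢ = 0.7899 × 23.985 + 0.1000 × 24.986 + 0.1101 × 25.983
= 18.9458 + 2.4986 + 2.8607 = 24.3051 Da

24.305 Da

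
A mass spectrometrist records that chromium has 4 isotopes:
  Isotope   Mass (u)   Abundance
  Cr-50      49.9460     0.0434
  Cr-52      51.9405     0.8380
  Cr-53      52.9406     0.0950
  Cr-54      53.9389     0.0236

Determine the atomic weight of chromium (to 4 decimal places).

51.9961 u

Weight each isotope mass by its fractional abundance: 0.0434 × 49.9460 + 0.8380 × 51.9405 + 0.0950 × 52.9406 + 0.0236 × 53.9389
= 2.16766 + 43.52614 + 5.02936 + 1.27296 = 51.99612 u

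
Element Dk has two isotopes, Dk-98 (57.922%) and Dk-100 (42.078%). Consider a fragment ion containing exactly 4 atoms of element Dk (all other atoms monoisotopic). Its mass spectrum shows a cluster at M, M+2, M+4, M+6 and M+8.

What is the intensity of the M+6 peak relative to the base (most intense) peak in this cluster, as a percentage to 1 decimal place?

Term probabilities: M 0.1126, M+2 0.3271, M+4 0.3564, M+6 0.1726, M+8 0.0313. Base peak = M+4.
P(M+4) = C(4,2) × 0.57922^2 × 0.42078^2 = 6 × 0.33549581 × 0.17705581 = 0.356409 (base)
P(M+6) = C(4,3) × 0.57922^1 × 0.42078^3 = 4 × 0.57922 × 0.07450154 = 0.172611
Relative intensity = 0.172611 / 0.356409 × 100 = 48.4

48.4%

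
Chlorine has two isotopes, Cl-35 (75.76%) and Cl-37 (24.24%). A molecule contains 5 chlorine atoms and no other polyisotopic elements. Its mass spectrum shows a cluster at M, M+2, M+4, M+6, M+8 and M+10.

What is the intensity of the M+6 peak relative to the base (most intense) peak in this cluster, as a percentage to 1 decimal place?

20.5%

(0.7576 + 0.2424)^5 gives M 0.2496, M+2 0.3993, M+4 0.2555, M+6 0.0817, M+8 0.0131, M+10 0.0008; the largest is M+2.
P(M+2) = C(5,1) × 0.7576^4 × 0.2424^1 = 5 × 0.32942751 × 0.2424 = 0.399266 (base)
P(M+6) = C(5,3) × 0.7576^2 × 0.2424^3 = 10 × 0.57395776 × 0.01424288 = 0.081748
Relative intensity = 0.081748 / 0.399266 × 100 = 20.5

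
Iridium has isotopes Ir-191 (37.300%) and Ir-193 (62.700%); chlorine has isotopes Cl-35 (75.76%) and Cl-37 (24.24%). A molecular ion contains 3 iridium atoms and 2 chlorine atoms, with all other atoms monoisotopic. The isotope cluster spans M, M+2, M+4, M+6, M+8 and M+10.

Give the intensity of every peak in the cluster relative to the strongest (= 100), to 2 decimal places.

Iridium pattern (n=3): 0.05189512 : 0.26170165 : 0.43991135 : 0.24649188
Chlorine pattern (n=2): 0.57395776 : 0.36728448 : 0.05875776
Convolve the two distributions (both contribute in 2-u steps):
  M: 0.05189512×0.57395776 = 0.029786
  M+2: 0.05189512×0.36728448 + 0.26170165×0.57395776 = 0.169266
  M+4: 0.05189512×0.05875776 + 0.26170165×0.36728448 + 0.43991135×0.57395776 = 0.351659
  M+6: 0.26170165×0.05875776 + 0.43991135×0.36728448 + 0.24649188×0.57395776 = 0.318426
  M+8: 0.43991135×0.05875776 + 0.24649188×0.36728448 = 0.116381
  M+10: 0.24649188×0.05875776 = 0.014483
Scale to base peak (0.351659) = 100: 8.47 : 48.13 : 100.00 : 90.55 : 33.09 : 4.12

8.47 : 48.13 : 100.00 : 90.55 : 33.09 : 4.12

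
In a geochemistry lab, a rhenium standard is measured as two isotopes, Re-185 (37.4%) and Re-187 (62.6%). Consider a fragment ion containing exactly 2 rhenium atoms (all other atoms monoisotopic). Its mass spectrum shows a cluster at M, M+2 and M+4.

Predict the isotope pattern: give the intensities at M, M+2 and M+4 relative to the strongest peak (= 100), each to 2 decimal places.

29.87 : 100.00 : 83.69

Each Re atom is independently Re-185 (p = 0.374) or Re-187 (q = 0.626); the cluster is the binomial expansion (p + q)^2.
P(M) = 0.374^2 = 0.139876
P(M+2) = 2 × 0.374^1 × 0.626^1 = 0.468248
P(M+4) = 0.626^2 = 0.391876
The M+2 peak is largest (0.468248); scaling to 100 gives 29.87 : 100.00 : 83.69.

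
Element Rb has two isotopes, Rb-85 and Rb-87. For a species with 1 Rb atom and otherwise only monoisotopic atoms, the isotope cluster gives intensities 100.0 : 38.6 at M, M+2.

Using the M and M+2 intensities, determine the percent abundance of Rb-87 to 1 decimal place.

If p is the fraction of Rb that is Rb-85, then I(M+2)/I(M) = [C(1,1)·p^0·(1−p)] / p^1 = 1·(1−p)/p = 38.6/100.0 = 0.3860
(1−p)/p = 0.3860/1 = 0.3860  ⇒  p = 1/(1 + 0.3860) = 0.7215
Rb-85: 72.2%, Rb-87: 27.8%.

27.8%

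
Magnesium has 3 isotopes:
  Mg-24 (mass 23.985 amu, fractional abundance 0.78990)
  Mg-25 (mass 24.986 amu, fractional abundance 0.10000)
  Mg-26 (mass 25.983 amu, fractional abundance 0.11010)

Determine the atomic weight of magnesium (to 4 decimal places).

The abundance-weighted mean is 0.78990 × 23.985 + 0.10000 × 24.986 + 0.11010 × 25.983
= 18.94575 + 2.49860 + 2.86073 = 24.30508 amu

24.3051 amu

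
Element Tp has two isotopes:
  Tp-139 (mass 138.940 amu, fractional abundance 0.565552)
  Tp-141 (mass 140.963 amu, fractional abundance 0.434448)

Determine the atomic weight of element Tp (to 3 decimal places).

139.819 amu

Weight each isotope mass by its fractional abundance: 0.565552 × 138.940 + 0.434448 × 140.963
= 78.5778 + 61.2411 = 139.8189 amu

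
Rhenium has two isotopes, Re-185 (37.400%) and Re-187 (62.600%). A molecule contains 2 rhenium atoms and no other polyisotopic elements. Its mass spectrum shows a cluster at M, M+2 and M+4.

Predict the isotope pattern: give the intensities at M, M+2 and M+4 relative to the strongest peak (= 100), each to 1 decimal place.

29.9 : 100.0 : 83.7

Each Re atom is independently Re-185 (p = 0.37400) or Re-187 (q = 0.62600); the cluster is the binomial expansion (p + q)^2.
P(M) = 0.37400^2 = 0.139876
P(M+2) = 2 × 0.37400^1 × 0.62600^1 = 0.468248
P(M+4) = 0.62600^2 = 0.391876
The M+2 peak is largest (0.468248); scaling to 100 gives 29.9 : 100.0 : 83.7.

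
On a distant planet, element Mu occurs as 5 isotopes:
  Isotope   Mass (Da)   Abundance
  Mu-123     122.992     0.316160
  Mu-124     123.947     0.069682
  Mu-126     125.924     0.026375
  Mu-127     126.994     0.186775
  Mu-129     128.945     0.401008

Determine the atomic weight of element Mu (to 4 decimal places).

Ar = Σ fᵢ·mᵢ = 0.316160 × 122.992 + 0.069682 × 123.947 + 0.026375 × 125.924 + 0.186775 × 126.994 + 0.401008 × 128.945
= 38.88515 + 8.63687 + 3.32125 + 23.71930 + 51.70798 = 126.27055 Da

126.2706 Da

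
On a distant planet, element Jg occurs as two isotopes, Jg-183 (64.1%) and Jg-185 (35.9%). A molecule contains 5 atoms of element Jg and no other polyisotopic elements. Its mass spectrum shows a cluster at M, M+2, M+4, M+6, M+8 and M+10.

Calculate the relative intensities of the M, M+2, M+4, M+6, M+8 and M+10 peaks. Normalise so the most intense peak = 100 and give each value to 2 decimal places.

31.88 : 89.28 : 100.00 : 56.01 : 15.68 : 1.76

Each Jg atom is independently Jg-183 (p = 0.641) or Jg-185 (q = 0.359); the cluster is the binomial expansion (p + q)^5.
P(M) = 0.641^5 = 0.108216
P(M+2) = 5 × 0.641^4 × 0.359^1 = 0.303038
P(M+4) = 10 × 0.641^3 × 0.359^2 = 0.339440
P(M+6) = 10 × 0.641^2 × 0.359^3 = 0.190108
P(M+8) = 5 × 0.641^1 × 0.359^4 = 0.053236
P(M+10) = 0.359^5 = 0.005963
The M+4 peak is largest (0.339440); scaling to 100 gives 31.88 : 89.28 : 100.00 : 56.01 : 15.68 : 1.76.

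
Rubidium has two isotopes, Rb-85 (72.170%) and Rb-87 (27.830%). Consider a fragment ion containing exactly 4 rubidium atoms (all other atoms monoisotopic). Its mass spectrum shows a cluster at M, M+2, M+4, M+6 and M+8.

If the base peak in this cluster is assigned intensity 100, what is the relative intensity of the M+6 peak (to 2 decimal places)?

Binomial terms of (0.72170 + 0.27830)^4: M 0.2713, M+2 0.4184, M+4 0.2420, M+6 0.0622, M+8 0.0060 → M+2 is the base peak.
P(M+2) = C(4,1) × 0.72170^3 × 0.27830^1 = 4 × 0.37589809 × 0.2783 = 0.418450 (base)
P(M+6) = C(4,3) × 0.72170^1 × 0.27830^3 = 4 × 0.7217 × 0.02155458 = 0.062224
Relative intensity = 0.062224 / 0.418450 × 100 = 14.87

14.87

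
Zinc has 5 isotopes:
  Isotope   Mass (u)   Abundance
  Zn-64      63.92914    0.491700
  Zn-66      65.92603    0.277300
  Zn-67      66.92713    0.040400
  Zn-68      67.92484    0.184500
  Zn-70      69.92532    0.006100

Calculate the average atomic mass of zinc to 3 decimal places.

The abundance-weighted mean is 0.491700 × 63.92914 + 0.277300 × 65.92603 + 0.040400 × 66.92713 + 0.184500 × 67.92484 + 0.006100 × 69.92532
= 31.433958 + 18.281288 + 2.703856 + 12.532133 + 0.426544 = 65.377779 u

65.378 u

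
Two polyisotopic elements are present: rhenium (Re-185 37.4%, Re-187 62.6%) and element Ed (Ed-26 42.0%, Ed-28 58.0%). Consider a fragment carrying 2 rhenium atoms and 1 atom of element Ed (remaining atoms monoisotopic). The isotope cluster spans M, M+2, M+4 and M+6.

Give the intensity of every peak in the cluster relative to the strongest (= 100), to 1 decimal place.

Rhenium pattern (n=2): 0.139876 : 0.468248 : 0.391876
Element Ed pattern (n=1): 0.4200 : 0.5800
Convolve the two distributions (both contribute in 2-u steps):
  M: 0.139876×0.4200 = 0.058748
  M+2: 0.139876×0.5800 + 0.468248×0.4200 = 0.277792
  M+4: 0.468248×0.5800 + 0.391876×0.4200 = 0.436172
  M+6: 0.391876×0.5800 = 0.227288
Scale to base peak (0.436172) = 100: 13.5 : 63.7 : 100.0 : 52.1

13.5 : 63.7 : 100.0 : 52.1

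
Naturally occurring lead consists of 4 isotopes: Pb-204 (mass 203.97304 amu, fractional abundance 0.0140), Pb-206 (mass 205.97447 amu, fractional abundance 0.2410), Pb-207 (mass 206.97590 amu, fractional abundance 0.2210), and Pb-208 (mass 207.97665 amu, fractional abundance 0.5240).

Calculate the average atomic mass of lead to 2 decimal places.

The abundance-weighted mean is 0.0140 × 203.97304 + 0.2410 × 205.97447 + 0.2210 × 206.97590 + 0.5240 × 207.97665
= 2.855623 + 49.639847 + 45.741674 + 108.979765 = 207.216909 amu

207.22 amu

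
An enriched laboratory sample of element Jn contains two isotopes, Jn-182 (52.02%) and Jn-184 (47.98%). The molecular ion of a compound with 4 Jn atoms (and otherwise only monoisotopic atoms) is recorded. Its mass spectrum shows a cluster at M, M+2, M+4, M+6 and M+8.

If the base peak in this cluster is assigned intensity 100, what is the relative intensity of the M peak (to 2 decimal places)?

19.59

Binomial terms of (0.5202 + 0.4798)^4: M 0.0732, M+2 0.2702, M+4 0.3738, M+6 0.2298, M+8 0.0530 → M+4 is the base peak.
P(M+4) = C(4,2) × 0.5202^2 × 0.4798^2 = 6 × 0.27060804 × 0.23020804 = 0.373777 (base)
P(M) = C(4,0) × 0.5202^4 × 0.4798^0 = 1 × 0.07322871 × 1.0000 = 0.073229
Relative intensity = 0.073229 / 0.373777 × 100 = 19.59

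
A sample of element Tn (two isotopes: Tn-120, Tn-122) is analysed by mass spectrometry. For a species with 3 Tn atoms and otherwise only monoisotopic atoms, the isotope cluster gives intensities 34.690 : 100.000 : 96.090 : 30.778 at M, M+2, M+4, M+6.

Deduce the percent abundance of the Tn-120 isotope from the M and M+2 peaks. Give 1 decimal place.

51.0%

Let p = fractional abundance of Tn-120. I(M+2)/I(M) = [C(3,1)·p^2·(1−p)] / p^3 = 3·(1−p)/p = 100.000/34.690 = 2.8827
(1−p)/p = 2.8827/3 = 0.9609  ⇒  p = 1/(1 + 0.9609) = 0.5100
Tn-120: 51.0%, Tn-122: 49.0%.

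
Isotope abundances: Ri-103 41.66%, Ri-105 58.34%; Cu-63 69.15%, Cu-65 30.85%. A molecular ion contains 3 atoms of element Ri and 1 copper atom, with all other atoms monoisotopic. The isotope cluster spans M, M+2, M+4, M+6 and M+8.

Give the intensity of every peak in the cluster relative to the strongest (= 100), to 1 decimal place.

12.9 : 59.9 : 100.0 : 69.2 : 15.8

Element Ri pattern (n=3): 0.07230325 : 0.30375694 : 0.42537638 : 0.19856343
Copper pattern (n=1): 0.6915 : 0.3085
Convolve the two distributions (both contribute in 2-u steps):
  M: 0.07230325×0.6915 = 0.049998
  M+2: 0.07230325×0.3085 + 0.30375694×0.6915 = 0.232353
  M+4: 0.30375694×0.3085 + 0.42537638×0.6915 = 0.387857
  M+6: 0.42537638×0.3085 + 0.19856343×0.6915 = 0.268535
  M+8: 0.19856343×0.3085 = 0.061257
Scale to base peak (0.387857) = 100: 12.9 : 59.9 : 100.0 : 69.2 : 15.8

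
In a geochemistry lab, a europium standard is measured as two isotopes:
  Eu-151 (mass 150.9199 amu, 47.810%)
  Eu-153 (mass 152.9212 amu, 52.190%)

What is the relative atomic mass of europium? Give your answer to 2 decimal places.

Average mass = Σ (abundance × isotope mass) = 0.47810 × 150.9199 + 0.52190 × 152.9212
= 72.15480 + 79.80957 = 151.96437 amu

151.96 amu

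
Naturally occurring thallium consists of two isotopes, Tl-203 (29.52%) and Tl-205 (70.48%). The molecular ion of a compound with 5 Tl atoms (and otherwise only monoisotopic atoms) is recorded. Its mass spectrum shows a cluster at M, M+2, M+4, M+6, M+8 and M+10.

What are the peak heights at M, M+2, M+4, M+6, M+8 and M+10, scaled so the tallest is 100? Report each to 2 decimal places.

0.62 : 7.35 : 35.09 : 83.77 : 100.00 : 47.75

Expanding (0.2952 + 0.7048)^5:
P(M) = 0.2952^5 = 0.002242
P(M+2) = 5 × 0.2952^4 × 0.7048^1 = 0.026761
P(M+4) = 10 × 0.2952^3 × 0.7048^2 = 0.127785
P(M+6) = 10 × 0.2952^2 × 0.7048^3 = 0.305092
P(M+8) = 5 × 0.2952^1 × 0.7048^4 = 0.364208
P(M+10) = 0.7048^5 = 0.173912
The M+8 peak is largest (0.364208); scaling to 100 gives 0.62 : 7.35 : 35.09 : 83.77 : 100.00 : 47.75.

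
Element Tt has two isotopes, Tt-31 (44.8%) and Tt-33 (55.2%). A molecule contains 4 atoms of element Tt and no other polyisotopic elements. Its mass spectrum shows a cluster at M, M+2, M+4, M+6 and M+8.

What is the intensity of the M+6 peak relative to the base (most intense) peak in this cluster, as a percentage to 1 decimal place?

Binomial terms of (0.448 + 0.552)^4: M 0.0403, M+2 0.1985, M+4 0.3669, M+6 0.3014, M+8 0.0928 → M+4 is the base peak.
P(M+4) = C(4,2) × 0.448^2 × 0.552^2 = 6 × 0.200704 × 0.304704 = 0.366932 (base)
P(M+6) = C(4,3) × 0.448^1 × 0.552^3 = 4 × 0.4480 × 0.16819661 = 0.301408
Relative intensity = 0.301408 / 0.366932 × 100 = 82.1

82.1%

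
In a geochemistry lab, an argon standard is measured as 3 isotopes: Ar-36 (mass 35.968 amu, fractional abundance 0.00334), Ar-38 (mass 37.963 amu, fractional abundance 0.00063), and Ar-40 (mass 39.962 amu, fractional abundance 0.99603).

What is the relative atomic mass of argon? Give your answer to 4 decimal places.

Ar = Σ fᵢ·mᵢ = 0.00334 × 35.968 + 0.00063 × 37.963 + 0.99603 × 39.962
= 0.12013 + 0.02392 + 39.80335 = 39.94740 amu

39.9474 amu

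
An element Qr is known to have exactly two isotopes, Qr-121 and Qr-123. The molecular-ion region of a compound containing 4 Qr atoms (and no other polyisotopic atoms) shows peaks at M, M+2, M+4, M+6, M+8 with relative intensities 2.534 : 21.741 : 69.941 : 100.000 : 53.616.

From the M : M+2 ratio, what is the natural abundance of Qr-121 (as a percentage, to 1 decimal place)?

31.8%

Let p = fractional abundance of Qr-121. I(M+2)/I(M) = [C(4,1)·p^3·(1−p)] / p^4 = 4·(1−p)/p = 21.741/2.534 = 8.5797
(1−p)/p = 8.5797/4 = 2.1449  ⇒  p = 1/(1 + 2.1449) = 0.3180
Qr-121: 31.8%, Qr-123: 68.2%.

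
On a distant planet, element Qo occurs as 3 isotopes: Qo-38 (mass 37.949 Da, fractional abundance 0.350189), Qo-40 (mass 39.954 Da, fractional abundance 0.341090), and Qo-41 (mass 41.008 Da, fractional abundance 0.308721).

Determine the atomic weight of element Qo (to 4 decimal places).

Ar = Σ fᵢ·mᵢ = 0.350189 × 37.949 + 0.341090 × 39.954 + 0.308721 × 41.008
= 13.28932 + 13.62791 + 12.66003 = 39.57726 Da

39.5773 Da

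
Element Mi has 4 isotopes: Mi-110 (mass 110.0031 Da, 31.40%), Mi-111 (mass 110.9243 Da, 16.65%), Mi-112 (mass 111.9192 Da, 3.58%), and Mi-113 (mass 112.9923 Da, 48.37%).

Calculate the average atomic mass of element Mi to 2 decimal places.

111.67 Da

Average mass = Σ (abundance × isotope mass) = 0.3140 × 110.0031 + 0.1665 × 110.9243 + 0.0358 × 111.9192 + 0.4837 × 112.9923
= 34.54097 + 18.46890 + 4.00671 + 54.65438 = 111.67096 Da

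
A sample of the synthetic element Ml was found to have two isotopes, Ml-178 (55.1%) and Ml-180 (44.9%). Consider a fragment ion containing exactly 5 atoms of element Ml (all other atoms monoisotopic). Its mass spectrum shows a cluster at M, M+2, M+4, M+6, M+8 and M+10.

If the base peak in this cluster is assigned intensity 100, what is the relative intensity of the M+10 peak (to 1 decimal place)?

5.4

(0.551 + 0.449)^5 gives M 0.0508, M+2 0.2069, M+4 0.3372, M+6 0.2748, M+8 0.1120, M+10 0.0182; the largest is M+4.
P(M+4) = C(5,2) × 0.551^3 × 0.449^2 = 10 × 0.16728415 × 0.201601 = 0.337247 (base)
P(M+10) = C(5,5) × 0.551^0 × 0.449^5 = 1 × 1.0000 × 0.01824869 = 0.018249
Relative intensity = 0.018249 / 0.337247 × 100 = 5.4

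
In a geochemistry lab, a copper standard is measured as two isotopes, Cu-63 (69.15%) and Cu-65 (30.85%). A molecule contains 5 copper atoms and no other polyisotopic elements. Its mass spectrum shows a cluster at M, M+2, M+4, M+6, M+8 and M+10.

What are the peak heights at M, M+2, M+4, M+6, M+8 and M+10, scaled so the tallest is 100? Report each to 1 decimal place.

Expanding (0.6915 + 0.3085)^5:
P(M) = 0.6915^5 = 0.158111
P(M+2) = 5 × 0.6915^4 × 0.3085^1 = 0.352691
P(M+4) = 10 × 0.6915^3 × 0.3085^2 = 0.314693
P(M+6) = 10 × 0.6915^2 × 0.3085^3 = 0.140394
P(M+8) = 5 × 0.6915^1 × 0.3085^4 = 0.031317
P(M+10) = 0.3085^5 = 0.002794
The M+2 peak is largest (0.352691); scaling to 100 gives 44.8 : 100.0 : 89.2 : 39.8 : 8.9 : 0.8.

44.8 : 100.0 : 89.2 : 39.8 : 8.9 : 0.8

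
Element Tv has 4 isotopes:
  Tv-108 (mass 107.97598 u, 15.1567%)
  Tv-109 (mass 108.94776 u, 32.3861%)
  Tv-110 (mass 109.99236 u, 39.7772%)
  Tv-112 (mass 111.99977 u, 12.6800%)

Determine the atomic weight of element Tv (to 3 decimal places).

109.603 u

Average mass = Σ (abundance × isotope mass) = 0.151567 × 107.97598 + 0.323861 × 108.94776 + 0.397772 × 109.99236 + 0.126800 × 111.99977
= 16.365595 + 35.283931 + 43.751881 + 14.201571 = 109.602978 u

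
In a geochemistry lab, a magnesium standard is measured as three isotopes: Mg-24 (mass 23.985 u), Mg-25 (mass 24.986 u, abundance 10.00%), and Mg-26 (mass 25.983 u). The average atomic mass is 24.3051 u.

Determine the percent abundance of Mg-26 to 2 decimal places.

The remaining 90.00% is split between Mg-24 (fraction x) and Mg-26 (fraction 0.9000 − x).
Substituting: 23.985x + 25.983(0.9000 − x) = 21.8065
(23.985 − 25.983)x = -1.5782  ⇒  x = 0.78989, y = 0.11011
Mg-24: 78.99%, Mg-26: 11.01%.

11.01%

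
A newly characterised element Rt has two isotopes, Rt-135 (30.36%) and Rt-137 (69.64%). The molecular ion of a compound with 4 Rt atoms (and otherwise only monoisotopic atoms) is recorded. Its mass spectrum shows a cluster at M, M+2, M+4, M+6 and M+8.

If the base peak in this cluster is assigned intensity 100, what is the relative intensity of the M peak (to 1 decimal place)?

Term probabilities: M 0.0085, M+2 0.0780, M+4 0.2682, M+6 0.4101, M+8 0.2352. Base peak = M+6.
P(M+6) = C(4,3) × 0.3036^1 × 0.6964^3 = 4 × 0.3036 × 0.33773517 = 0.410146 (base)
P(M) = C(4,0) × 0.3036^4 × 0.6964^0 = 1 × 0.00849585 × 1.0000 = 0.008496
Relative intensity = 0.008496 / 0.410146 × 100 = 2.1

2.1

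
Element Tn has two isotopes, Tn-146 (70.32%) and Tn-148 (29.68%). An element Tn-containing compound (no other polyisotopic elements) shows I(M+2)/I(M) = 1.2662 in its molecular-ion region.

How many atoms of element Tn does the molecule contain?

3

With n Tn atoms, P(M+2)/P(M) = C(n,1)·p^(n−1)q / p^n = n·q/p = n · 0.2968/0.7032.
n = 1.2662 × 0.7032/0.2968 = 3.00 ≈ 3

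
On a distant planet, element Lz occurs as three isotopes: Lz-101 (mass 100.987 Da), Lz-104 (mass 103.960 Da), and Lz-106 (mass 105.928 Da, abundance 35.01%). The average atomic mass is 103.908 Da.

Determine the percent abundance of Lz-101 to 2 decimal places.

The remaining 64.99% is split between Lz-101 (fraction x) and Lz-104 (fraction 0.6499 − x).
Substituting: 100.987x + 103.960(0.6499 − x) = 66.8226072
(100.987 − 103.960)x = -0.7409968  ⇒  x = 0.24924, y = 0.40066
Lz-101: 24.92%, Lz-104: 40.07%.

24.92%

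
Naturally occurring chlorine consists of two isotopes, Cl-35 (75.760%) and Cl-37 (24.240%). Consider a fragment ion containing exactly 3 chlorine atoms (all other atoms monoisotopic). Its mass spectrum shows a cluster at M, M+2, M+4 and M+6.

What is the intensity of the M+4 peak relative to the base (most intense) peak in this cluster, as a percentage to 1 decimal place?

30.7%

(0.75760 + 0.24240)^3 gives M 0.4348, M+2 0.4174, M+4 0.1335, M+6 0.0142; the largest is M.
P(M) = C(3,0) × 0.75760^3 × 0.24240^0 = 1 × 0.4348304 × 1.0000 = 0.434830 (base)
P(M+4) = C(3,2) × 0.75760^1 × 0.24240^2 = 3 × 0.7576 × 0.05875776 = 0.133545
Relative intensity = 0.133545 / 0.434830 × 100 = 30.7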